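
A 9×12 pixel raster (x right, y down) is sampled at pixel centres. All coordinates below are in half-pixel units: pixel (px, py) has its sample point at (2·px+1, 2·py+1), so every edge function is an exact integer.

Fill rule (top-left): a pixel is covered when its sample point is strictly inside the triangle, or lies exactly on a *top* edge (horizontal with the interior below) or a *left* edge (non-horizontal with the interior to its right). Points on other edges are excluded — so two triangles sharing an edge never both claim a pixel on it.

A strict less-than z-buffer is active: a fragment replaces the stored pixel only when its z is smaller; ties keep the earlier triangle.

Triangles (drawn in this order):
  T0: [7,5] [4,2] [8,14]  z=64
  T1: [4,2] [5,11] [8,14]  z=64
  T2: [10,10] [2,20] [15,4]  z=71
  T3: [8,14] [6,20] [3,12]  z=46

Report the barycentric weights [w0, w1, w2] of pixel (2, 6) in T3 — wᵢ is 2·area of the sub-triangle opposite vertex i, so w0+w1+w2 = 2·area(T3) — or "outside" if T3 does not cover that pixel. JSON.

T0:
  2·area = 24  (B↔C swapped to make it positive)
  edge (7, 5)→(8, 14): d=(1,9) right/bottom  bias=-1
  edge (8, 14)→(4, 2): d=(-4,-12) top-left  bias=+0
  edge (4, 2)→(7, 5): d=(3,3) right/bottom  bias=-1
    (1,0)@(3, 1): e=[32,-8,0] → .  [on edge]
    (2,1)@(5, 3): e=[16,8,0] → .  [on edge]
    (2,2)@(5, 5): e=[18,0,6] → X  [on edge]
    (3,2)@(7, 5): e=[0,24,0] → .  [on edge]
    (2,3)@(5, 7): e=[20,-8,12] → .
    (3,3)@(7, 7): e=[2,16,6] → X
    (4,3)@(9, 7): e=[-16,40,0] → .  [on edge]
    (3,4)@(7, 9): e=[4,8,12] → X
    (4,4)@(9, 9): e=[-14,32,6] → .
    (5,4)@(11, 9): e=[-32,56,0] → .  [on edge]
    (3,5)@(7, 11): e=[6,0,18] → X  [on edge]
    (4,5)@(9, 11): e=[-12,24,12] → .
    (6,5)@(13, 11): e=[-48,72,0] → .  [on edge]
    (7,6)@(15, 13): e=[-64,88,0] → .  [on edge]
    (8,7)@(17, 15): e=[-80,104,0] → .  [on edge]
    (4,8)@(9, 17): e=[-6,0,30] → .  [on edge]
    (4,11)@(9, 23): e=[0,-24,48] → .  [on edge]
    (5,11)@(11, 23): e=[-18,0,42] → .  [on edge]
  covered (4 px):
    . . . . . . . . .
    . . . . . . . . .
    . . X . . . . . .
    . . . X . . . . .
    . . . X . . . . .
    . . . X . . . . .
    . . . . . . . . .
    . . . . . . . . .
    . . . . . . . . .
    . . . . . . . . .
    . . . . . . . . .
    . . . . . . . . .
T1:
  2·area = 24  (B↔C swapped to make it positive)
  edge (4, 2)→(8, 14): d=(4,12) right/bottom  bias=-1
  edge (8, 14)→(5, 11): d=(-3,-3) top-left  bias=+0
  edge (5, 11)→(4, 2): d=(-1,-9) top-left  bias=+0
    (2,2)@(5, 5): e=[0,18,6] → .  [on edge]
    (0,3)@(1, 7): e=[56,0,-32] → .  [on edge]
    (2,3)@(5, 7): e=[8,12,4] → X
    (3,3)@(7, 7): e=[-16,18,22] → .
    (1,4)@(3, 9): e=[40,0,-16] → .  [on edge]
    (2,4)@(5, 9): e=[16,6,2] → X
    (3,4)@(7, 9): e=[-8,12,20] → .
    (2,5)@(5, 11): e=[24,0,0] → X  [on edge]
    (3,5)@(7, 11): e=[0,6,18] → .  [on edge]
    (2,6)@(5, 13): e=[32,-6,-2] → .
    (3,6)@(7, 13): e=[8,0,16] → X  [on edge]
    (4,6)@(9, 13): e=[-16,6,34] → .
    (4,7)@(9, 15): e=[-8,0,32] → .  [on edge]
    (4,8)@(9, 17): e=[0,-6,30] → .  [on edge]
    (5,8)@(11, 17): e=[-24,0,48] → .  [on edge]
    (6,9)@(13, 19): e=[-40,0,64] → .  [on edge]
    (7,10)@(15, 21): e=[-56,0,80] → .  [on edge]
    (5,11)@(11, 23): e=[0,-18,42] → .  [on edge]
    (8,11)@(17, 23): e=[-72,0,96] → .  [on edge]
  covered (4 px):
    . . . . . . . . .
    . . . . . . . . .
    . . . . . . . . .
    . . X . . . . . .
    . . X . . . . . .
    . . X . . . . . .
    . . . X . . . . .
    . . . . . . . . .
    . . . . . . . . .
    . . . . . . . . .
    . . . . . . . . .
    . . . . . . . . .
T2:
  2·area = 2  (B↔C swapped to make it positive)
  edge (10, 10)→(15, 4): d=(5,-6) top-left  bias=+0
  edge (15, 4)→(2, 20): d=(-13,16) right/bottom  bias=-1
  edge (2, 20)→(10, 10): d=(8,-10) top-left  bias=+0
  covered (0 px):
    . . . . . . . . .
    . . . . . . . . .
    . . . . . . . . .
    . . . . . . . . .
    . . . . . . . . .
    . . . . . . . . .
    . . . . . . . . .
    . . . . . . . . .
    . . . . . . . . .
    . . . . . . . . .
    . . . . . . . . .
    . . . . . . . . .
T3:
  2·area = 34
  edge (8, 14)→(6, 20): d=(-2,6) right/bottom  bias=-1
  edge (6, 20)→(3, 12): d=(-3,-8) top-left  bias=+0
  edge (3, 12)→(8, 14): d=(5,2) right/bottom  bias=-1
    (5,2)@(11, 5): e=[0,85,-51] → .  [on edge]
    (4,5)@(9, 11): e=[0,51,-17] → .  [on edge]
    (2,6)@(5, 13): e=[20,13,1] → X
    (3,6)@(7, 13): e=[8,29,-3] → .
    (2,7)@(5, 15): e=[16,7,11] → X
    (3,7)@(7, 15): e=[4,23,7] → X
    (4,7)@(9, 15): e=[-8,39,3] → .
    (2,8)@(5, 17): e=[12,1,21] → X
    (3,8)@(7, 17): e=[0,17,17] → .  [on edge]
    (2,9)@(5, 19): e=[8,-5,31] → .
    (2,11)@(5, 23): e=[0,-17,51] → .  [on edge]
  covered (4 px):
    . . . . . . . . .
    . . . . . . . . .
    . . . . . . . . .
    . . . . . . . . .
    . . . . . . . . .
    . . . . . . . . .
    . . X . . . . . .
    . . X X . . . . .
    . . X . . . . . .
    . . . . . . . . .
    . . . . . . . . .
    . . . . . . . . .

Result: [13,1,20]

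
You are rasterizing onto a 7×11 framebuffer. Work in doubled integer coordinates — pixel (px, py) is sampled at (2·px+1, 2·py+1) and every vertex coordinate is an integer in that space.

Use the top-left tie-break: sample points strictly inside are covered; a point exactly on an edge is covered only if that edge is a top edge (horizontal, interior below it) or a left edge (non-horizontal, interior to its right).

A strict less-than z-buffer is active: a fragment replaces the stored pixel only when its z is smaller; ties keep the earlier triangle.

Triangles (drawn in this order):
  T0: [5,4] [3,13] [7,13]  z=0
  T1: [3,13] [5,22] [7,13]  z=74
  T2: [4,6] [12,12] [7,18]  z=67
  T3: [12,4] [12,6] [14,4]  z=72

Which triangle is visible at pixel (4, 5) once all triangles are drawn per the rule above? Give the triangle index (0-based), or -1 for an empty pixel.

T0:
  2·area = 36  (B↔C swapped to make it positive)
  edge (5, 4)→(7, 13): d=(2,9) right/bottom  bias=-1
  edge (7, 13)→(3, 13): d=(-4,0) right/bottom  bias=-1
  edge (3, 13)→(5, 4): d=(2,-9) top-left  bias=+0
    (2,2)@(5, 5): e=[2,32,2] → #
    (3,2)@(7, 5): e=[-16,32,20] → ·
    (2,3)@(5, 7): e=[6,24,6] → #
    (3,3)@(7, 7): e=[-12,24,24] → ·
    (2,4)@(5, 9): e=[10,16,10] → #
    (3,4)@(7, 9): e=[-8,16,28] → ·
    (2,5)@(5, 11): e=[14,8,14] → #
    (3,5)@(7, 11): e=[-4,8,32] → ·
    (0,6)@(1, 13): e=[54,0,-18] → ·  [on edge]
    (1,6)@(3, 13): e=[36,0,0] → ·  [on edge]
    (2,6)@(5, 13): e=[18,0,18] → ·  [on edge]
    (3,6)@(7, 13): e=[0,0,36] → ·  [on edge]
    (4,6)@(9, 13): e=[-18,0,54] → ·  [on edge]
    (5,6)@(11, 13): e=[-36,0,72] → ·  [on edge]
    (6,6)@(13, 13): e=[-54,0,90] → ·  [on edge]
  covered (4 px):
    · · · · · · ·
    · · · · · · ·
    · · # · · · ·
    · · # · · · ·
    · · # · · · ·
    · · # · · · ·
    · · · · · · ·
    · · · · · · ·
    · · · · · · ·
    · · · · · · ·
    · · · · · · ·
T1:
  2·area = 36  (B↔C swapped to make it positive)
  edge (3, 13)→(7, 13): d=(4,0) top-left  bias=+0
  edge (7, 13)→(5, 22): d=(-2,9) right/bottom  bias=-1
  edge (5, 22)→(3, 13): d=(-2,-9) top-left  bias=+0
    (0,6)@(1, 13): e=[0,54,-18] → ·  [on edge]
    (1,6)@(3, 13): e=[0,36,0] → #  [on edge]
    (2,6)@(5, 13): e=[0,18,18] → #  [on edge]
    (3,6)@(7, 13): e=[0,0,36] → ·  [on edge]
    (4,6)@(9, 13): e=[0,-18,54] → ·  [on edge]
    (5,6)@(11, 13): e=[0,-36,72] → ·  [on edge]
    (6,6)@(13, 13): e=[0,-54,90] → ·  [on edge]
    (1,7)@(3, 15): e=[8,32,-4] → ·
    (2,7)@(5, 15): e=[8,14,14] → #
    (3,7)@(7, 15): e=[8,-4,32] → ·
    (2,8)@(5, 17): e=[16,10,10] → #
    (3,8)@(7, 17): e=[16,-8,28] → ·
  covered (6 px):
    · · · · · · ·
    · · · · · · ·
    · · · · · · ·
    · · · · · · ·
    · · · · · · ·
    · · · · · · ·
    · # # · · · ·
    · · # · · · ·
    · · # · · · ·
    · · # · · · ·
    · · # · · · ·
T2:
  2·area = 78
  edge (4, 6)→(12, 12): d=(8,6) right/bottom  bias=-1
  edge (12, 12)→(7, 18): d=(-5,6) right/bottom  bias=-1
  edge (7, 18)→(4, 6): d=(-3,-12) top-left  bias=+0
    (2,3)@(5, 7): e=[2,67,9] → #
    (3,3)@(7, 7): e=[-10,55,33] → ·
    (2,4)@(5, 9): e=[18,57,3] → #
    (3,4)@(7, 9): e=[6,45,27] → #
    (4,4)@(9, 9): e=[-6,33,51] → ·
    (2,5)@(5, 11): e=[34,47,-3] → ·
    (3,5)@(7, 11): e=[22,35,21] → #
    (4,5)@(9, 11): e=[10,23,45] → #
    (5,5)@(11, 11): e=[-2,11,69] → ·
    (3,6)@(7, 13): e=[38,25,15] → #
    (5,6)@(11, 13): e=[14,1,63] → #
    (6,6)@(13, 13): e=[2,-11,87] → ·
  covered (11 px):
    · · · · · · ·
    · · · · · · ·
    · · · · · · ·
    · · # · · · ·
    · · # # · · ·
    · · · # # · ·
    · · · # # # ·
    · · · # # · ·
    · · · # · · ·
    · · · · · · ·
    · · · · · · ·
T3:
  2·area = 4  (B↔C swapped to make it positive)
  edge (12, 4)→(14, 4): d=(2,0) top-left  bias=+0
  edge (14, 4)→(12, 6): d=(-2,2) right/bottom  bias=-1
  edge (12, 6)→(12, 4): d=(0,-2) top-left  bias=+0
    (6,2)@(13, 5): e=[2,0,2] → ·  [on edge]
    (5,3)@(11, 7): e=[6,0,-2] → ·  [on edge]
    (4,4)@(9, 9): e=[10,0,-6] → ·  [on edge]
    (3,5)@(7, 11): e=[14,0,-10] → ·  [on edge]
    (2,6)@(5, 13): e=[18,0,-14] → ·  [on edge]
    (1,7)@(3, 15): e=[22,0,-18] → ·  [on edge]
    (0,8)@(1, 17): e=[26,0,-22] → ·  [on edge]
  covered (0 px):
    · · · · · · ·
    · · · · · · ·
    · · · · · · ·
    · · · · · · ·
    · · · · · · ·
    · · · · · · ·
    · · · · · · ·
    · · · · · · ·
    · · · · · · ·
    · · · · · · ·
    · · · · · · ·

Z-buffer (winner per pixel, '.' = empty):
  . . . . . . .
  . . . . . . .
  . . 0 . . . .
  . . 0 . . . .
  . . 0 2 . . .
  . . 0 2 2 . .
  . 1 1 2 2 2 .
  . . 1 2 2 . .
  . . 1 2 . . .
  . . 1 . . . .
  . . 1 . . . .

Result: 2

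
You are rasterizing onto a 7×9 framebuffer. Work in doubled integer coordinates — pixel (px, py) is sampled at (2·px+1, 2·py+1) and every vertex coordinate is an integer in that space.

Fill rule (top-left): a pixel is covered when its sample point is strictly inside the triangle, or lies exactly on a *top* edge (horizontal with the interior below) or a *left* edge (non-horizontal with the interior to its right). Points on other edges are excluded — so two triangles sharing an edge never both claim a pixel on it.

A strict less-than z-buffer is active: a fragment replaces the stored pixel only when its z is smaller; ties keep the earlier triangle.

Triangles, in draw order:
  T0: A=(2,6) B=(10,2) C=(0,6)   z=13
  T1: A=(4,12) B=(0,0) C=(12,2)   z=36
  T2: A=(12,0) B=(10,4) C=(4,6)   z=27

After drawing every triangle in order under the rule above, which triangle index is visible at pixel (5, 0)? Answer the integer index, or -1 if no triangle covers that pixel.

T0:
  2·area = 8  (B↔C swapped to make it positive)
  edge (2, 6)→(0, 6): d=(-2,0) right/bottom  bias=-1
  edge (0, 6)→(10, 2): d=(10,-4) top-left  bias=+0
  edge (10, 2)→(2, 6): d=(-8,4) right/bottom  bias=-1
    (1,2)@(3, 5): e=[2,2,4] → #
    (2,2)@(5, 5): e=[2,10,-4] → ·
    (1,3)@(3, 7): e=[-2,22,-12] → ·
  covered (1 px):
    · · · · · · ·
    · · · · · · ·
    · # · · · · ·
    · · · · · · ·
    · · · · · · ·
    · · · · · · ·
    · · · · · · ·
    · · · · · · ·
    · · · · · · ·
T1:
  2·area = 136
  edge (4, 12)→(0, 0): d=(-4,-12) top-left  bias=+0
  edge (0, 0)→(12, 2): d=(12,2) right/bottom  bias=-1
  edge (12, 2)→(4, 12): d=(-8,10) right/bottom  bias=-1
    (0,0)@(1, 1): e=[8,10,118] → #
    (1,0)@(3, 1): e=[32,6,98] → #
    (2,0)@(5, 1): e=[56,2,78] → #
    (3,0)@(7, 1): e=[80,-2,58] → ·
    (0,1)@(1, 3): e=[0,34,102] → #  [on edge]
    (3,1)@(7, 3): e=[72,22,42] → #
    (4,1)@(9, 3): e=[96,18,22] → #
    (5,1)@(11, 3): e=[120,14,2] → #
    (6,1)@(13, 3): e=[144,10,-18] → ·
    (0,2)@(1, 5): e=[-8,58,86] → ·
    (1,2)@(3, 5): e=[16,54,66] → #
    (5,2)@(11, 5): e=[112,38,-14] → ·
    (1,4)@(3, 9): e=[0,102,34] → #  [on edge]
    (2,7)@(5, 15): e=[0,170,-34] → ·  [on edge]
  covered (18 px):
    # # # · · · ·
    # # # # # # ·
    · # # # # · ·
    · # # # · · ·
    · # # · · · ·
    · · · · · · ·
    · · · · · · ·
    · · · · · · ·
    · · · · · · ·
T2:
  2·area = 20
  edge (12, 0)→(10, 4): d=(-2,4) right/bottom  bias=-1
  edge (10, 4)→(4, 6): d=(-6,2) right/bottom  bias=-1
  edge (4, 6)→(12, 0): d=(8,-6) top-left  bias=+0
    (5,0)@(11, 1): e=[2,16,2] → #
    (6,0)@(13, 1): e=[-6,12,14] → ·
    (4,1)@(9, 3): e=[6,8,6] → #
    (5,1)@(11, 3): e=[-2,4,18] → ·
    (6,1)@(13, 3): e=[-10,0,30] → ·  [on edge]
    (3,2)@(7, 5): e=[10,0,10] → ·  [on edge]
    (4,2)@(9, 5): e=[2,-4,22] → ·
    (0,3)@(1, 7): e=[30,0,-10] → ·  [on edge]
  covered (2 px):
    · · · · · # ·
    · · · · # · ·
    · · · · · · ·
    · · · · · · ·
    · · · · · · ·
    · · · · · · ·
    · · · · · · ·
    · · · · · · ·
    · · · · · · ·

Z-buffer (winner per pixel, '.' = empty):
  1 1 1 . . 2 .
  1 1 1 1 2 1 .
  . 0 1 1 1 . .
  . 1 1 1 . . .
  . 1 1 . . . .
  . . . . . . .
  . . . . . . .
  . . . . . . .
  . . . . . . .

Final: 2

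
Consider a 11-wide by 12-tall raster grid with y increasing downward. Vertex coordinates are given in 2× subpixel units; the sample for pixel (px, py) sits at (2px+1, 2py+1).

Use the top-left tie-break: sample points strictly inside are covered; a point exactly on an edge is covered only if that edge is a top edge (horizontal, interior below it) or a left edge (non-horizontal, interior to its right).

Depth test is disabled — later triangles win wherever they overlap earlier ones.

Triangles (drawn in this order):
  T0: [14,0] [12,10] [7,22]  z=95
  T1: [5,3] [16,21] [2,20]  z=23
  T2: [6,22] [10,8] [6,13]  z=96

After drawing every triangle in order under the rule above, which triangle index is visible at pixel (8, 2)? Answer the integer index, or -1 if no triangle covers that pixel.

T0:
  2·area = 26
  edge (14, 0)→(12, 10): d=(-2,10) right/bottom  bias=-1
  edge (12, 10)→(7, 22): d=(-5,12) right/bottom  bias=-1
  edge (7, 22)→(14, 0): d=(7,-22) top-left  bias=+0
    (6,2)@(13, 5): e=[0,13,13] → ·  [on edge]
    (5,5)@(11, 11): e=[8,7,11] → #
    (6,5)@(13, 11): e=[-12,-17,55] → ·
    (5,6)@(11, 13): e=[4,-3,25] → ·
    (5,7)@(11, 15): e=[0,-13,39] → ·  [on edge]
    (4,8)@(9, 17): e=[16,1,9] → #
    (5,8)@(11, 17): e=[-4,-23,53] → ·
    (4,9)@(9, 19): e=[12,-9,23] → ·
  covered (2 px):
    · · · · · · · · · · ·
    · · · · · · · · · · ·
    · · · · · · · · · · ·
    · · · · · · · · · · ·
    · · · · · · · · · · ·
    · · · · · # · · · · ·
    · · · · · · · · · · ·
    · · · · · · · · · · ·
    · · · · # · · · · · ·
    · · · · · · · · · · ·
    · · · · · · · · · · ·
    · · · · · · · · · · ·
T1:
  2·area = 241
  edge (5, 3)→(16, 21): d=(11,18) right/bottom  bias=-1
  edge (16, 21)→(2, 20): d=(-14,-1) top-left  bias=+0
  edge (2, 20)→(5, 3): d=(3,-17) top-left  bias=+0
    (2,1)@(5, 3): e=[0,241,0] → ·  [on edge]
    (2,2)@(5, 5): e=[22,213,6] → #
    (3,2)@(7, 5): e=[-14,215,40] → ·
    (2,3)@(5, 7): e=[44,185,12] → #
    (3,3)@(7, 7): e=[8,187,46] → #
    (4,3)@(9, 7): e=[-28,189,80] → ·
    (2,4)@(5, 9): e=[66,157,18] → #
    (4,4)@(9, 9): e=[-6,161,86] → ·
    (2,5)@(5, 11): e=[88,129,24] → #
    (4,5)@(9, 11): e=[16,133,92] → #
    (5,5)@(11, 11): e=[-20,135,126] → ·
    (2,6)@(5, 13): e=[110,101,30] → #
  covered (29 px):
    · · · · · · · · · · ·
    · · · · · · · · · · ·
    · · # · · · · · · · ·
    · · # # · · · · · · ·
    · · # # · · · · · · ·
    · · # # # · · · · · ·
    · · # # # # · · · · ·
    · # # # # # · · · · ·
    · # # # # # # · · · ·
    · # # # # # # · · · ·
    · · · · · · · · · · ·
    · · · · · · · · · · ·
T2:
  2·area = 36  (B↔C swapped to make it positive)
  edge (6, 22)→(6, 13): d=(0,-9) top-left  bias=+0
  edge (6, 13)→(10, 8): d=(4,-5) top-left  bias=+0
  edge (10, 8)→(6, 22): d=(-4,14) right/bottom  bias=-1
    (4,5)@(9, 11): e=[27,7,2] → #
    (5,5)@(11, 11): e=[45,17,-26] → ·
    (3,6)@(7, 13): e=[9,5,22] → #
    (4,6)@(9, 13): e=[27,15,-6] → ·
    (3,7)@(7, 15): e=[9,13,14] → #
    (4,7)@(9, 15): e=[27,23,-14] → ·
    (3,8)@(7, 17): e=[9,21,6] → #
    (4,8)@(9, 17): e=[27,31,-22] → ·
    (3,9)@(7, 19): e=[9,29,-2] → ·
  covered (4 px):
    · · · · · · · · · · ·
    · · · · · · · · · · ·
    · · · · · · · · · · ·
    · · · · · · · · · · ·
    · · · · · · · · · · ·
    · · · · # · · · · · ·
    · · · # · · · · · · ·
    · · · # · · · · · · ·
    · · · # · · · · · · ·
    · · · · · · · · · · ·
    · · · · · · · · · · ·
    · · · · · · · · · · ·

Z-buffer (winner per pixel, '.' = empty):
  . . . . . . . . . . .
  . . . . . . . . . . .
  . . 1 . . . . . . . .
  . . 1 1 . . . . . . .
  . . 1 1 . . . . . . .
  . . 1 1 2 0 . . . . .
  . . 1 2 1 1 . . . . .
  . 1 1 2 1 1 . . . . .
  . 1 1 2 1 1 1 . . . .
  . 1 1 1 1 1 1 . . . .
  . . . . . . . . . . .
  . . . . . . . . . . .

Answer: -1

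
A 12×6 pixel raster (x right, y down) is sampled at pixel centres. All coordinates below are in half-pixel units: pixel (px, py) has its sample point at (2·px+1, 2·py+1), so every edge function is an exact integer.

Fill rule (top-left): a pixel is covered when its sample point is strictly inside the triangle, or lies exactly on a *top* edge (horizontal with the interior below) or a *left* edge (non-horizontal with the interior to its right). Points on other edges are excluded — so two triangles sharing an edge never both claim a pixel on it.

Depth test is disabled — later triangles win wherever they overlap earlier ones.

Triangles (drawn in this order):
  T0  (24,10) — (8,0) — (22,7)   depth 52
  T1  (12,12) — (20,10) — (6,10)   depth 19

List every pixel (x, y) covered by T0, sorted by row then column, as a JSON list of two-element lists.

T0:
  2·area = 28
  edge (24, 10)→(8, 0): d=(-16,-10) top-left  bias=+0
  edge (8, 0)→(22, 7): d=(14,7) right/bottom  bias=-1
  edge (22, 7)→(24, 10): d=(2,3) right/bottom  bias=-1
    (6,1)@(13, 3): e=[2,7,19] → █
    (7,1)@(15, 3): e=[22,-7,13] → ·
    (6,2)@(13, 5): e=[-30,35,23] → ·
    (8,2)@(17, 5): e=[10,7,11] → █
    (9,2)@(19, 5): e=[30,-7,5] → ·
    (8,3)@(17, 7): e=[-22,35,15] → ·
    (10,3)@(21, 7): e=[18,7,3] → █
    (11,3)@(23, 7): e=[38,-7,-3] → ·
    (10,4)@(21, 9): e=[-14,35,7] → ·
    (11,4)@(23, 9): e=[6,21,1] → █
    (11,5)@(23, 11): e=[-26,49,5] → ·
  covered (4 px):
    · · · · · · · · · · · ·
    · · · · · · █ · · · · ·
    · · · · · · · · █ · · ·
    · · · · · · · · · · █ ·
    · · · · · · · · · · · █
    · · · · · · · · · · · ·
T1:
  2·area = 28  (B↔C swapped to make it positive)
  edge (12, 12)→(6, 10): d=(-6,-2) top-left  bias=+0
  edge (6, 10)→(20, 10): d=(14,0) top-left  bias=+0
  edge (20, 10)→(12, 12): d=(-8,2) right/bottom  bias=-1
    (1,4)@(3, 9): e=[0,-14,42] → ·  [on edge]
    (4,5)@(9, 11): e=[0,14,14] → █  [on edge]
    (5,5)@(11, 11): e=[4,14,10] → █
    (6,5)@(13, 11): e=[8,14,6] → █
    (7,5)@(15, 11): e=[12,14,2] → █
    (8,5)@(17, 11): e=[16,14,-2] → ·
  covered (4 px):
    · · · · · · · · · · · ·
    · · · · · · · · · · · ·
    · · · · · · · · · · · ·
    · · · · · · · · · · · ·
    · · · · · · · · · · · ·
    · · · · █ █ █ █ · · · ·

Answer: [[6,1],[8,2],[10,3],[11,4]]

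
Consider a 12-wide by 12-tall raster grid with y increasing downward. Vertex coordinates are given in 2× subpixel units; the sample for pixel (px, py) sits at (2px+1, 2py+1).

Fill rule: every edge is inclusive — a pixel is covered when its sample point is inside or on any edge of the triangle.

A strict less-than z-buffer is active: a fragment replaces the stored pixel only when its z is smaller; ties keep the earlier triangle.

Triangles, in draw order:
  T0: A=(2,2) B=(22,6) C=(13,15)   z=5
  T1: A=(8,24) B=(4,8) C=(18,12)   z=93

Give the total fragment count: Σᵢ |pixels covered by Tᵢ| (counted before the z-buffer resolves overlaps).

T0:
  2·area = 216
  edge (2, 2)→(22, 6): d=(20,4) inclusive
  edge (22, 6)→(13, 15): d=(-9,9) inclusive
  edge (13, 15)→(2, 2): d=(-11,-13) inclusive
    (1,1)@(3, 3): e=[16,198,2] → █
    (2,1)@(5, 3): e=[8,180,28] → █
    (3,1)@(7, 3): e=[0,162,54] → █  [on edge]
    (4,1)@(9, 3): e=[-8,144,80] → ·
    (1,2)@(3, 5): e=[56,180,-20] → ·
    (2,2)@(5, 5): e=[48,162,6] → █
    (4,2)@(9, 5): e=[32,126,58] → █
    (5,2)@(11, 5): e=[24,108,84] → █
    (6,2)@(13, 5): e=[16,90,110] → █
    (7,2)@(15, 5): e=[8,72,136] → █
    (8,2)@(17, 5): e=[0,54,162] → █  [on edge]
    (9,2)@(19, 5): e=[-8,36,188] → ·
    (11,2)@(23, 5): e=[-24,0,240] → ·  [on edge]
    (10,3)@(21, 7): e=[24,0,192] → █  [on edge]
    (9,4)@(19, 9): e=[72,0,144] → █  [on edge]
    (8,5)@(17, 11): e=[120,0,96] → █  [on edge]
    (7,6)@(15, 13): e=[168,0,48] → █  [on edge]
    (6,7)@(13, 15): e=[216,0,0] → █  [on edge]
    (5,8)@(11, 17): e=[264,0,-48] → ·  [on edge]
    (4,9)@(9, 19): e=[312,0,-96] → ·  [on edge]
    (3,10)@(7, 21): e=[360,0,-144] → ·  [on edge]
    (2,11)@(5, 23): e=[408,0,-192] → ·  [on edge]
  covered (31 px):
    · · · · · · · · · · · ·
    · █ █ █ · · · · · · · ·
    · · █ █ █ █ █ █ █ · · ·
    · · · █ █ █ █ █ █ █ █ ·
    · · · · █ █ █ █ █ █ · ·
    · · · · · █ █ █ █ · · ·
    · · · · · · █ █ · · · ·
    · · · · · · █ · · · · ·
    · · · · · · · · · · · ·
    · · · · · · · · · · · ·
    · · · · · · · · · · · ·
    · · · · · · · · · · · ·
T1:
  2·area = 208
  edge (8, 24)→(4, 8): d=(-4,-16) inclusive
  edge (4, 8)→(18, 12): d=(14,4) inclusive
  edge (18, 12)→(8, 24): d=(-10,12) inclusive
    (2,4)@(5, 9): e=[12,10,186] → █
    (3,4)@(7, 9): e=[44,2,162] → █
    (4,4)@(9, 9): e=[76,-6,138] → ·
    (2,5)@(5, 11): e=[4,38,166] → █
    (4,5)@(9, 11): e=[68,22,118] → █
    (5,5)@(11, 11): e=[100,14,94] → █
    (6,5)@(13, 11): e=[132,6,70] → █
    (7,5)@(15, 11): e=[164,-2,46] → ·
    (2,6)@(5, 13): e=[-4,66,146] → ·
    (3,6)@(7, 13): e=[28,58,122] → █
    (7,6)@(15, 13): e=[156,26,26] → █
    (8,6)@(17, 13): e=[188,18,2] → █
  covered (26 px):
    · · · · · · · · · · · ·
    · · · · · · · · · · · ·
    · · · · · · · · · · · ·
    · · · · · · · · · · · ·
    · · █ █ · · · · · · · ·
    · · █ █ █ █ █ · · · · ·
    · · · █ █ █ █ █ █ · · ·
    · · · █ █ █ █ █ · · · ·
    · · · █ █ █ █ · · · · ·
    · · · █ █ █ · · · · · ·
    · · · · █ · · · · · · ·
    · · · · · · · · · · · ·

Result: 57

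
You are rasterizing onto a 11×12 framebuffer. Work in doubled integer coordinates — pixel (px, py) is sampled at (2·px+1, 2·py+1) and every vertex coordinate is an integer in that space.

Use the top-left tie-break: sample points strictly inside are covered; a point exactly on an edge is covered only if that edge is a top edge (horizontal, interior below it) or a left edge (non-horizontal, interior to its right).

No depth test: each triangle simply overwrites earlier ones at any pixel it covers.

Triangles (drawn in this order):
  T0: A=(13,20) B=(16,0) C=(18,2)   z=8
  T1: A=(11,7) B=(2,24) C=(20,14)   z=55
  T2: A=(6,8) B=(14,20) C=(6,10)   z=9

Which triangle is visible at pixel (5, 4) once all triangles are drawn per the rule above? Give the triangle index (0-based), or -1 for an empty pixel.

T0:
  2·area = 46
  edge (13, 20)→(16, 0): d=(3,-20) top-left  bias=+0
  edge (16, 0)→(18, 2): d=(2,2) right/bottom  bias=-1
  edge (18, 2)→(13, 20): d=(-5,18) right/bottom  bias=-1
    (8,0)@(17, 1): e=[23,0,23] → ·  [on edge]
    (8,1)@(17, 3): e=[29,4,13] → █
    (9,1)@(19, 3): e=[69,0,-23] → ·  [on edge]
    (8,2)@(17, 5): e=[35,8,3] → █
    (9,2)@(19, 5): e=[75,4,-33] → ·
    (10,2)@(21, 5): e=[115,0,-69] → ·  [on edge]
    (7,3)@(15, 7): e=[1,16,29] → █
    (8,3)@(17, 7): e=[41,12,-7] → ·
    (7,4)@(15, 9): e=[7,20,19] → █
    (8,4)@(17, 9): e=[47,16,-17] → ·
    (7,5)@(15, 11): e=[13,24,9] → █
    (8,5)@(17, 11): e=[53,20,-27] → ·
  covered (5 px):
    · · · · · · · · · · ·
    · · · · · · · · █ · ·
    · · · · · · · · █ · ·
    · · · · · · · █ · · ·
    · · · · · · · █ · · ·
    · · · · · · · █ · · ·
    · · · · · · · · · · ·
    · · · · · · · · · · ·
    · · · · · · · · · · ·
    · · · · · · · · · · ·
    · · · · · · · · · · ·
    · · · · · · · · · · ·
T1:
  2·area = 216  (B↔C swapped to make it positive)
  edge (11, 7)→(20, 14): d=(9,7) right/bottom  bias=-1
  edge (20, 14)→(2, 24): d=(-18,10) right/bottom  bias=-1
  edge (2, 24)→(11, 7): d=(9,-17) top-left  bias=+0
    (5,3)@(11, 7): e=[0,216,0] → ·  [on edge]
    (5,4)@(11, 9): e=[18,180,18] → █
    (6,4)@(13, 9): e=[4,160,52] → █
    (7,4)@(15, 9): e=[-10,140,86] → ·
    (4,5)@(9, 11): e=[50,164,2] → █
    (7,5)@(15, 11): e=[8,104,104] → █
    (8,5)@(17, 11): e=[-6,84,138] → ·
    (4,6)@(9, 13): e=[68,128,20] → █
    (8,6)@(17, 13): e=[12,48,156] → █
    (9,6)@(19, 13): e=[-2,28,190] → ·
    (3,7)@(7, 15): e=[100,112,4] → █
    (9,7)@(19, 15): e=[16,-8,208] → ·
    (5,9)@(11, 19): e=[108,0,108] → ·  [on edge]
  covered (27 px):
    · · · · · · · · · · ·
    · · · · · · · · · · ·
    · · · · · · · · · · ·
    · · · · · · · · · · ·
    · · · · · █ █ · · · ·
    · · · · █ █ █ █ · · ·
    · · · · █ █ █ █ █ · ·
    · · · █ █ █ █ █ █ · ·
    · · · █ █ █ █ · · · ·
    · · █ █ █ · · · · · ·
    · · █ █ · · · · · · ·
    · █ · · · · · · · · ·
T2:
  2·area = 16
  edge (6, 8)→(14, 20): d=(8,12) right/bottom  bias=-1
  edge (14, 20)→(6, 10): d=(-8,-10) top-left  bias=+0
  edge (6, 10)→(6, 8): d=(0,-2) top-left  bias=+0
    (3,5)@(7, 11): e=[12,2,2] → █
    (4,5)@(9, 11): e=[-12,22,6] → ·
    (3,6)@(7, 13): e=[28,-14,2] → ·
    (4,6)@(9, 13): e=[4,6,6] → █
    (5,6)@(11, 13): e=[-20,26,10] → ·
    (4,7)@(9, 15): e=[20,-10,6] → ·
  covered (2 px):
    · · · · · · · · · · ·
    · · · · · · · · · · ·
    · · · · · · · · · · ·
    · · · · · · · · · · ·
    · · · · · · · · · · ·
    · · · █ · · · · · · ·
    · · · · █ · · · · · ·
    · · · · · · · · · · ·
    · · · · · · · · · · ·
    · · · · · · · · · · ·
    · · · · · · · · · · ·
    · · · · · · · · · · ·

Z-buffer (winner per pixel, '.' = empty):
  . . . . . . . . . . .
  . . . . . . . . 0 . .
  . . . . . . . . 0 . .
  . . . . . . . 0 . . .
  . . . . . 1 1 0 . . .
  . . . 2 1 1 1 1 . . .
  . . . . 2 1 1 1 1 . .
  . . . 1 1 1 1 1 1 . .
  . . . 1 1 1 1 . . . .
  . . 1 1 1 . . . . . .
  . . 1 1 . . . . . . .
  . 1 . . . . . . . . .

Result: 1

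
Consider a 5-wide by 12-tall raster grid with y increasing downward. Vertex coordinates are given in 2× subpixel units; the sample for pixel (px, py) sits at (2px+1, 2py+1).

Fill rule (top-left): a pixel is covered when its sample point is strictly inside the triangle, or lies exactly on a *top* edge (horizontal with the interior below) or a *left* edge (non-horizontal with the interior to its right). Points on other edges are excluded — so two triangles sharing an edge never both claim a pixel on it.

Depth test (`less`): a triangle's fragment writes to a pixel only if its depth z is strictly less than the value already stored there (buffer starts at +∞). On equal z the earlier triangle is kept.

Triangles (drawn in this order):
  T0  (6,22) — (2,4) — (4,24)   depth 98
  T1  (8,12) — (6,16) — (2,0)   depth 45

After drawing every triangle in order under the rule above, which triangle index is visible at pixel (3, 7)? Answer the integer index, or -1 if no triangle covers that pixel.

T0:
  2·area = 44  (B↔C swapped to make it positive)
  edge (6, 22)→(4, 24): d=(-2,2) right/bottom  bias=-1
  edge (4, 24)→(2, 4): d=(-2,-20) top-left  bias=+0
  edge (2, 4)→(6, 22): d=(4,18) right/bottom  bias=-1
    (1,4)@(3, 9): e=[32,10,2] → X
    (2,4)@(5, 9): e=[28,50,-34] → .
    (1,5)@(3, 11): e=[28,6,10] → X
    (2,5)@(5, 11): e=[24,46,-26] → .
    (1,6)@(3, 13): e=[24,2,18] → X
    (2,6)@(5, 13): e=[20,42,-18] → .
    (1,7)@(3, 15): e=[20,-2,26] → .
    (2,9)@(5, 19): e=[8,30,6] → X
    (3,9)@(7, 19): e=[4,70,-30] → .
    (4,9)@(9, 19): e=[0,110,-66] → .  [on edge]
    (2,10)@(5, 21): e=[4,26,14] → X
    (3,10)@(7, 21): e=[0,66,-22] → .  [on edge]
    (2,11)@(5, 23): e=[0,22,22] → .  [on edge]
  covered (5 px):
    . . . . .
    . . . . .
    . . . . .
    . . . . .
    . X . . .
    . X . . .
    . X . . .
    . . . . .
    . . . . .
    . . X . .
    . . X . .
    . . . . .
T1:
  2·area = 48
  edge (8, 12)→(6, 16): d=(-2,4) right/bottom  bias=-1
  edge (6, 16)→(2, 0): d=(-4,-16) top-left  bias=+0
  edge (2, 0)→(8, 12): d=(6,12) right/bottom  bias=-1
    (1,1)@(3, 3): e=[38,4,6] → X
    (2,1)@(5, 3): e=[30,36,-18] → .
    (1,2)@(3, 5): e=[34,-4,18] → .
    (2,3)@(5, 7): e=[22,20,6] → X
    (3,3)@(7, 7): e=[14,52,-18] → .
    (2,4)@(5, 9): e=[18,12,18] → X
    (3,4)@(7, 9): e=[10,44,-6] → .
    (2,5)@(5, 11): e=[14,4,30] → X
    (3,5)@(7, 11): e=[6,36,6] → X
    (4,5)@(9, 11): e=[-2,68,-18] → .
    (2,6)@(5, 13): e=[10,-4,42] → .
    (3,6)@(7, 13): e=[2,28,18] → X
  covered (6 px):
    . . . . .
    . X . . .
    . . . . .
    . . X . .
    . . X . .
    . . X X .
    . . . X .
    . . . . .
    . . . . .
    . . . . .
    . . . . .
    . . . . .

Z-buffer (winner per pixel, '.' = empty):
  . . . . .
  . 1 . . .
  . . . . .
  . . 1 . .
  . 0 1 . .
  . 0 1 1 .
  . 0 . 1 .
  . . . . .
  . . . . .
  . . 0 . .
  . . 0 . .
  . . . . .

Result: -1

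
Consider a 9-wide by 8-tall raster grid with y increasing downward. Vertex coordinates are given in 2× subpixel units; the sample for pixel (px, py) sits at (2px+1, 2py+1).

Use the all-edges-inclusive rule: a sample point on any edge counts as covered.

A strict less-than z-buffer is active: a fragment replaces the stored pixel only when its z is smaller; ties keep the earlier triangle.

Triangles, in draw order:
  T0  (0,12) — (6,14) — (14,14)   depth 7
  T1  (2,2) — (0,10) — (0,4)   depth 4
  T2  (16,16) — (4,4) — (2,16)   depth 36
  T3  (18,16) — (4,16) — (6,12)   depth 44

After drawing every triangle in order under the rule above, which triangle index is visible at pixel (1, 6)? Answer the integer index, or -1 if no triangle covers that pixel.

T0:
  2·area = 16  (B↔C swapped to make it positive)
  edge (0, 12)→(14, 14): d=(14,2) inclusive
  edge (14, 14)→(6, 14): d=(-8,0) inclusive
  edge (6, 14)→(0, 12): d=(-6,-2) inclusive
    (1,6)@(3, 13): e=[8,8,0] → X  [on edge]
    (2,6)@(5, 13): e=[4,8,4] → X
    (3,6)@(7, 13): e=[0,8,8] → X  [on edge]
    (4,6)@(9, 13): e=[-4,8,12] → .
    (1,7)@(3, 15): e=[36,-8,-12] → .
    (2,7)@(5, 15): e=[32,-8,-8] → .
    (3,7)@(7, 15): e=[28,-8,-4] → .
    (4,7)@(9, 15): e=[24,-8,0] → .  [on edge]
  covered (3 px):
    . . . . . . . . .
    . . . . . . . . .
    . . . . . . . . .
    . . . . . . . . .
    . . . . . . . . .
    . . . . . . . . .
    . X X X . . . . .
    . . . . . . . . .
T1:
  2·area = 12
  edge (2, 2)→(0, 10): d=(-2,8) inclusive
  edge (0, 10)→(0, 4): d=(0,-6) inclusive
  edge (0, 4)→(2, 2): d=(2,-2) inclusive
    (1,0)@(3, 1): e=[-6,18,0] → .  [on edge]
    (0,1)@(1, 3): e=[6,6,0] → X  [on edge]
    (1,1)@(3, 3): e=[-10,18,4] → .
    (0,2)@(1, 5): e=[2,6,4] → X
    (1,2)@(3, 5): e=[-14,18,8] → .
    (0,3)@(1, 7): e=[-2,6,8] → .
  covered (2 px):
    . . . . . . . . .
    X . . . . . . . .
    X . . . . . . . .
    . . . . . . . . .
    . . . . . . . . .
    . . . . . . . . .
    . . . . . . . . .
    . . . . . . . . .
T2:
  2·area = 168  (B↔C swapped to make it positive)
  edge (16, 16)→(2, 16): d=(-14,0) inclusive
  edge (2, 16)→(4, 4): d=(2,-12) inclusive
  edge (4, 4)→(16, 16): d=(12,12) inclusive
    (0,0)@(1, 1): e=[210,-42,0] → .  [on edge]
    (1,1)@(3, 3): e=[182,-14,0] → .  [on edge]
    (2,2)@(5, 5): e=[154,14,0] → X  [on edge]
    (3,2)@(7, 5): e=[154,38,-24] → .
    (2,3)@(5, 7): e=[126,18,24] → X
    (3,3)@(7, 7): e=[126,42,0] → X  [on edge]
    (4,3)@(9, 7): e=[126,66,-24] → .
    (2,4)@(5, 9): e=[98,22,48] → X
    (4,4)@(9, 9): e=[98,70,0] → X  [on edge]
    (5,4)@(11, 9): e=[98,94,-24] → .
    (1,5)@(3, 11): e=[70,2,96] → X
    (5,5)@(11, 11): e=[70,98,0] → X  [on edge]
    (6,6)@(13, 13): e=[42,126,0] → X  [on edge]
    (7,7)@(15, 15): e=[14,154,0] → X  [on edge]
  covered (24 px):
    . . . . . . . . .
    . . . . . . . . .
    . . X . . . . . .
    . . X X . . . . .
    . . X X X . . . .
    . X X X X X . . .
    . X X X X X X . .
    . X X X X X X X .
T3:
  2·area = 56
  edge (18, 16)→(4, 16): d=(-14,0) inclusive
  edge (4, 16)→(6, 12): d=(2,-4) inclusive
  edge (6, 12)→(18, 16): d=(12,4) inclusive
    (1,5)@(3, 11): e=[70,-14,0] → .  [on edge]
    (3,6)@(7, 13): e=[42,6,8] → X
    (4,6)@(9, 13): e=[42,14,0] → X  [on edge]
    (5,6)@(11, 13): e=[42,22,-8] → .
    (2,7)@(5, 15): e=[14,2,40] → X
    (5,7)@(11, 15): e=[14,26,16] → X
    (6,7)@(13, 15): e=[14,34,8] → X
    (7,7)@(15, 15): e=[14,42,0] → X  [on edge]
    (8,7)@(17, 15): e=[14,50,-8] → .
  covered (8 px):
    . . . . . . . . .
    . . . . . . . . .
    . . . . . . . . .
    . . . . . . . . .
    . . . . . . . . .
    . . . . . . . . .
    . . . X X . . . .
    . . X X X X X X .

Z-buffer (winner per pixel, '.' = empty):
  . . . . . . . . .
  1 . . . . . . . .
  1 . 2 . . . . . .
  . . 2 2 . . . . .
  . . 2 2 2 . . . .
  . 2 2 2 2 2 . . .
  . 0 0 0 2 2 2 . .
  . 2 2 2 2 2 2 2 .

Final: 0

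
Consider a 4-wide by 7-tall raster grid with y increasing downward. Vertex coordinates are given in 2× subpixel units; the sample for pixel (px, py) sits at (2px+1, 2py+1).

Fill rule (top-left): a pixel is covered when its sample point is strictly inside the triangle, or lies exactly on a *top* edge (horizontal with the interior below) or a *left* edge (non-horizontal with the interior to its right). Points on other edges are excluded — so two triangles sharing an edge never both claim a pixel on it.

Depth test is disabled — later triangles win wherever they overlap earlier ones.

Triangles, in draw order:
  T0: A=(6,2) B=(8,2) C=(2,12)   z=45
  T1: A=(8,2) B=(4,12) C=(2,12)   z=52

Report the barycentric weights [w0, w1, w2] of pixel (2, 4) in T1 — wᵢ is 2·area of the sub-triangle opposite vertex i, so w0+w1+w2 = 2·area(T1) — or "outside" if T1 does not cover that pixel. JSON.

T0:
  2·area = 20
  edge (6, 2)→(8, 2): d=(2,0) top-left  bias=+0
  edge (8, 2)→(2, 12): d=(-6,10) right/bottom  bias=-1
  edge (2, 12)→(6, 2): d=(4,-10) top-left  bias=+0
    (3,1)@(7, 3): e=[2,4,14] → █
    (2,2)@(5, 5): e=[6,12,2] → █
    (3,2)@(7, 5): e=[6,-8,22] → ·
    (2,3)@(5, 7): e=[10,0,10] → ·  [on edge]
  covered (2 px):
    · · · ·
    · · · █
    · · █ ·
    · · · ·
    · · · ·
    · · · ·
    · · · ·
T1:
  2·area = 20
  edge (8, 2)→(4, 12): d=(-4,10) right/bottom  bias=-1
  edge (4, 12)→(2, 12): d=(-2,0) right/bottom  bias=-1
  edge (2, 12)→(8, 2): d=(6,-10) top-left  bias=+0
    (2,3)@(5, 7): e=[10,10,0] → █  [on edge]
    (3,3)@(7, 7): e=[-10,10,20] → ·
    (2,4)@(5, 9): e=[2,6,12] → █
    (3,4)@(7, 9): e=[-18,6,32] → ·
    (1,5)@(3, 11): e=[14,2,4] → █
    (2,5)@(5, 11): e=[-6,2,24] → ·
    (1,6)@(3, 13): e=[6,-2,16] → ·
  covered (3 px):
    · · · ·
    · · · ·
    · · · ·
    · · █ ·
    · · █ ·
    · █ · ·
    · · · ·

Final: [6,12,2]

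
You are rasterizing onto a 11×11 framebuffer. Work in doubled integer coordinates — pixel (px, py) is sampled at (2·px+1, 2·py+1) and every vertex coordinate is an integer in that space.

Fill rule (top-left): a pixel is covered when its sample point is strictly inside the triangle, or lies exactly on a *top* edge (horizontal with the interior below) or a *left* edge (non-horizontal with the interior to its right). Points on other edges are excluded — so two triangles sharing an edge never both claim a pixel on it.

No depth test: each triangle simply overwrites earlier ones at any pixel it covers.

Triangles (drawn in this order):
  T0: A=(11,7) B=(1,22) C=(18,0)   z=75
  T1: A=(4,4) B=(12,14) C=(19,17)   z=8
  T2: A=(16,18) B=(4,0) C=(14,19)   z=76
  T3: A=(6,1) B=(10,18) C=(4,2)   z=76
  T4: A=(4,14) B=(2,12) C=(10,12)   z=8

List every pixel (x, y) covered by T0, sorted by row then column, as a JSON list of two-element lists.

T0:
  2·area = 35  (B↔C swapped to make it positive)
  edge (11, 7)→(18, 0): d=(7,-7) top-left  bias=+0
  edge (18, 0)→(1, 22): d=(-17,22) right/bottom  bias=-1
  edge (1, 22)→(11, 7): d=(10,-15) top-left  bias=+0
    (7,0)@(15, 1): e=[-14,49,0] → .  [on edge]
    (8,0)@(17, 1): e=[0,5,30] → X  [on edge]
    (9,0)@(19, 1): e=[14,-39,60] → .
    (7,1)@(15, 3): e=[0,15,20] → X  [on edge]
    (8,1)@(17, 3): e=[14,-29,50] → .
    (6,2)@(13, 5): e=[0,25,10] → X  [on edge]
    (7,2)@(15, 5): e=[14,-19,40] → .
    (5,3)@(11, 7): e=[0,35,0] → X  [on edge]
    (6,3)@(13, 7): e=[14,-9,30] → .
    (4,4)@(9, 9): e=[0,45,-10] → .  [on edge]
    (5,4)@(11, 9): e=[14,1,20] → X
    (6,4)@(13, 9): e=[28,-43,50] → .
    (3,5)@(7, 11): e=[0,55,-20] → .  [on edge]
    (2,6)@(5, 13): e=[0,65,-30] → .  [on edge]
    (3,6)@(7, 13): e=[14,21,0] → X  [on edge]
    (1,7)@(3, 15): e=[0,75,-40] → .  [on edge]
    (0,8)@(1, 17): e=[0,85,-50] → .  [on edge]
    (1,9)@(3, 19): e=[28,7,0] → X  [on edge]
  covered (8 px):
    . . . . . . . . X . .
    . . . . . . . X . . .
    . . . . . . X . . . .
    . . . . . X . . . . .
    . . . . . X . . . . .
    . . . . X . . . . . .
    . . . X . . . . . . .
    . . . . . . . . . . .
    . . . . . . . . . . .
    . X . . . . . . . . .
    . . . . . . . . . . .
T1:
  2·area = 46  (B↔C swapped to make it positive)
  edge (4, 4)→(19, 17): d=(15,13) right/bottom  bias=-1
  edge (19, 17)→(12, 14): d=(-7,-3) top-left  bias=+0
  edge (12, 14)→(4, 4): d=(-8,-10) top-left  bias=+0
    (2,2)@(5, 5): e=[2,42,2] → X
    (3,2)@(7, 5): e=[-24,48,22] → .
    (2,3)@(5, 7): e=[32,28,-14] → .
    (3,3)@(7, 7): e=[6,34,6] → X
    (4,3)@(9, 7): e=[-20,40,26] → .
    (3,4)@(7, 9): e=[36,20,-10] → .
    (4,4)@(9, 9): e=[10,26,10] → X
    (5,4)@(11, 9): e=[-16,32,30] → .
    (2,5)@(5, 11): e=[92,0,-46] → .  [on edge]
    (4,5)@(9, 11): e=[40,12,-6] → .
    (5,5)@(11, 11): e=[14,18,14] → X
    (6,5)@(13, 11): e=[-12,24,34] → .
    (9,8)@(19, 17): e=[0,0,46] → .  [on edge]
  covered (6 px):
    . . . . . . . . . . .
    . . . . . . . . . . .
    . . X . . . . . . . .
    . . . X . . . . . . .
    . . . . X . . . . . .
    . . . . . X . . . . .
    . . . . . . X . . . .
    . . . . . . . X . . .
    . . . . . . . . . . .
    . . . . . . . . . . .
    . . . . . . . . . . .
T2:
  2·area = 48  (B↔C swapped to make it positive)
  edge (16, 18)→(14, 19): d=(-2,1) right/bottom  bias=-1
  edge (14, 19)→(4, 0): d=(-10,-19) top-left  bias=+0
  edge (4, 0)→(16, 18): d=(12,18) right/bottom  bias=-1
    (3,2)@(7, 5): e=[35,7,6] → X
    (4,2)@(9, 5): e=[33,45,-30] → .
    (3,3)@(7, 7): e=[31,-13,30] → .
    (4,4)@(9, 9): e=[25,5,18] → X
    (5,4)@(11, 9): e=[23,43,-18] → .
    (4,5)@(9, 11): e=[21,-15,42] → .
    (5,5)@(11, 11): e=[19,23,6] → X
    (6,5)@(13, 11): e=[17,61,-30] → .
    (5,6)@(11, 13): e=[15,3,30] → X
    (6,6)@(13, 13): e=[13,41,-6] → .
    (5,7)@(11, 15): e=[11,-17,54] → .
    (6,7)@(13, 15): e=[9,21,18] → X
  covered (7 px):
    . . . . . . . . . . .
    . . . . . . . . . . .
    . . . X . . . . . . .
    . . . . . . . . . . .
    . . . . X . . . . . .
    . . . . . X . . . . .
    . . . . . X . . . . .
    . . . . . . X . . . .
    . . . . . . X X . . .
    . . . . . . . . . . .
    . . . . . . . . . . .
T3:
  2·area = 38
  edge (6, 1)→(10, 18): d=(4,17) right/bottom  bias=-1
  edge (10, 18)→(4, 2): d=(-6,-16) top-left  bias=+0
  edge (4, 2)→(6, 1): d=(2,-1) top-left  bias=+0
    (2,1)@(5, 3): e=[25,10,3] → X
    (3,1)@(7, 3): e=[-9,42,5] → .
    (2,2)@(5, 5): e=[33,-2,7] → .
    (3,3)@(7, 7): e=[7,18,13] → X
    (4,3)@(9, 7): e=[-27,50,15] → .
    (3,4)@(7, 9): e=[15,6,17] → X
    (4,4)@(9, 9): e=[-19,38,19] → .
    (3,5)@(7, 11): e=[23,-6,21] → .
    (4,7)@(9, 15): e=[5,2,31] → X
    (5,7)@(11, 15): e=[-29,34,33] → .
    (4,8)@(9, 17): e=[13,-10,35] → .
  covered (4 px):
    . . . . . . . . . . .
    . . X . . . . . . . .
    . . . . . . . . . . .
    . . . X . . . . . . .
    . . . X . . . . . . .
    . . . . . . . . . . .
    . . . . . . . . . . .
    . . . . X . . . . . .
    . . . . . . . . . . .
    . . . . . . . . . . .
    . . . . . . . . . . .
T4:
  2·area = 16
  edge (4, 14)→(2, 12): d=(-2,-2) top-left  bias=+0
  edge (2, 12)→(10, 12): d=(8,0) top-left  bias=+0
  edge (10, 12)→(4, 14): d=(-6,2) right/bottom  bias=-1
    (9,4)@(19, 9): e=[40,-24,0] → .  [on edge]
    (0,5)@(1, 11): e=[0,-8,24] → .  [on edge]
    (6,5)@(13, 11): e=[24,-8,0] → .  [on edge]
    (1,6)@(3, 13): e=[0,8,8] → X  [on edge]
    (2,6)@(5, 13): e=[4,8,4] → X
    (3,6)@(7, 13): e=[8,8,0] → .  [on edge]
    (0,7)@(1, 15): e=[-8,24,0] → .  [on edge]
    (1,7)@(3, 15): e=[-4,24,-4] → .
    (2,7)@(5, 15): e=[0,24,-8] → .  [on edge]
    (3,8)@(7, 17): e=[0,40,-24] → .  [on edge]
    (4,9)@(9, 19): e=[0,56,-40] → .  [on edge]
    (5,10)@(11, 21): e=[0,72,-56] → .  [on edge]
  covered (2 px):
    . . . . . . . . . . .
    . . . . . . . . . . .
    . . . . . . . . . . .
    . . . . . . . . . . .
    . . . . . . . . . . .
    . . . . . . . . . . .
    . X X . . . . . . . .
    . . . . . . . . . . .
    . . . . . . . . . . .
    . . . . . . . . . . .
    . . . . . . . . . . .

Answer: [[8,0],[7,1],[6,2],[5,3],[5,4],[4,5],[3,6],[1,9]]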